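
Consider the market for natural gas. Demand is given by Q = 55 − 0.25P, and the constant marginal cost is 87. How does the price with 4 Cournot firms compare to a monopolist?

Cournot: P = 113.6; Monopoly: P = 153.5

Inverting demand: P = 220 − 4Q.
In a 4-firm Cournot equilibrium, symmetry and the first-order condition give q = (220 − 87)/(20) = 6.65. So Q = 26.6 and P = 113.6.
A monopolist chooses Q where MR = MC. MR = 220 − 8Q; setting this equal to 87 gives Q = 16.625 and P = 153.5.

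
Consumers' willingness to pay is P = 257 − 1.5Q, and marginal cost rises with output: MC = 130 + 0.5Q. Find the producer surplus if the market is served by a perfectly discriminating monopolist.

PS = 4032.25

A perfectly discriminating monopolist sells every unit with P(Q) ≥ MC(Q), so output equals the competitive quantity Q = 63.5. Each buyer pays their reservation price, so CS = 0 and the firm captures all surplus.
PS = ½·(257 − 130)·63.5 = 4032.25.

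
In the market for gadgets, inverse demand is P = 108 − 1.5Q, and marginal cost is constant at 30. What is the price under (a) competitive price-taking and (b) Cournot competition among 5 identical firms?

Competition: P = 30; Cournot: P = 43

Under competition P = MC = 30, so Q = (108 − 30)/1.5 = 52.
Cournot with 5 identical firms: the symmetric best-response condition is 108 − 9q = 30. Each firm produces q = 26/3, total output Q = 130/3, price P = 43.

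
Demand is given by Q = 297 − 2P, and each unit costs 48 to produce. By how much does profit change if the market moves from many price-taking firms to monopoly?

Profit rises by 5050.125

Inverting demand: P = 148.5 − 0.5Q.
Perfect competition: P = MC = 48, so 148.5 − 0.5Q = 48 and Q = 201.
Profit = (48 − 48)·201 = 0.
The monopolist equates marginal revenue to marginal cost: 148.5 − Q = 48, so Q = 100.5. From demand, P = 98.25.
Profit = (98.25 − 48)·100.5 = 5050.125.
Change in profit: 5050.125 − 0 = 5050.125.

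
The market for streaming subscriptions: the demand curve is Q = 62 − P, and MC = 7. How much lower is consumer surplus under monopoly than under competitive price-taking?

Inverting demand: P = 62 − Q.
Perfect competition: P = MC = 7, so 62 − Q = 7 and Q = 55.
CS = ½·(62 − 7)·55 = 1512.5.
The monopolist equates marginal revenue to marginal cost: 62 − 2Q = 7, so Q = 27.5. From demand, P = 34.5.
CS = ½·(62 − 34.5)·27.5 = 378.125.
Change in consumer surplus: 378.125 − 1512.5 = −1134.375.

CS falls by 1134.375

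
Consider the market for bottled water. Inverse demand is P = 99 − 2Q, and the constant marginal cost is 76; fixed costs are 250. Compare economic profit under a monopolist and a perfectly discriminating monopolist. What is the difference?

Economic profit rises by 66.125

A monopolist chooses Q where MR = MC. MR = 99 − 4Q; setting this equal to 76 gives Q = 5.75 and P = 87.5.
Profit = (87.5 − 76)·5.75 − 250 = −183.875.
Under first-degree price discrimination the firm charges each unit its demand price and produces up to where P = MC, i.e. Q = 11.5. Consumer surplus is zero; producer surplus equals total surplus.
PS equals the full surplus area, 132.25. Profit = 132.25 − 250 = −117.75.
Change in economic profit: −117.75 − −183.875 = 66.125.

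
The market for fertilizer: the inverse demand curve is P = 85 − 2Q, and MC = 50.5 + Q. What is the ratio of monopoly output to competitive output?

Q_m/Q_c = 0.6

The monopolist equates marginal revenue to marginal cost: 85 − 4Q = 50.5 + Q, so Q = 6.9. From demand, P = 71.2.
Under competition P = MC: 85 − 2Q = 50.5 + Q ⇒ Q = 11.5, P = 62.
Ratio Q_m/Q_c = 6.9/11.5 = 0.6.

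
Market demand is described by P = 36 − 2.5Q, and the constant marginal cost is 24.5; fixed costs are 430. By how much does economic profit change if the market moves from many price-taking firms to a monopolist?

Perfect competition: P = MC = 24.5, so 36 − 2.5Q = 24.5 and Q = 4.6.
Profit = (24.5 − 24.5)·4.6 − 430 = −430.
Monopoly sets MR = MC: 36 − 5Q = 24.5 ⇒ Q = 2.3, P = 36 − 2.5·2.3 = 30.25.
Profit = (30.25 − 24.5)·2.3 − 430 = −416.775.
Change in economic profit: −416.775 − −430 = 13.225.

π rises by 13.225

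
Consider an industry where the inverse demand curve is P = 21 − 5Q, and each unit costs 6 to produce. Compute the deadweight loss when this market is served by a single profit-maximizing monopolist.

DWL = 5.625

Competitive firms price at marginal cost: P = 6, giving Q = 3.
The monopolist equates marginal revenue to marginal cost: 21 − 10Q = 6, so Q = 1.5. From demand, P = 13.5.
DWL is the triangle between Q = 1.5 and Q = 3: ½·(3 − 1.5)·(13.5 − 6) = 5.625.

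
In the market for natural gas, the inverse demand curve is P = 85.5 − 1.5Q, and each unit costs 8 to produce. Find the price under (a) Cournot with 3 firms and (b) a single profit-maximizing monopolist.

In a 3-firm Cournot equilibrium, symmetry and the first-order condition give q = (85.5 − 8)/(6) = 155/12. So Q = 38.75 and P = 27.375.
The monopolist equates marginal revenue to marginal cost: 85.5 − 3Q = 8, so Q = 155/6. From demand, P = 46.75.

Cournot: P = 27.375; Monopoly: P = 46.75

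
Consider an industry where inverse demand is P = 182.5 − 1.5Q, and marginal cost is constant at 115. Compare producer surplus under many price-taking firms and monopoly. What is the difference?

Producer surplus rises by 759.375

Perfect competition: P = MC = 115, so 182.5 − 1.5Q = 115 and Q = 45.
PS = (115 − 115)·45 = 0.
A monopolist chooses Q where MR = MC. MR = 182.5 − 3Q; setting this equal to 115 gives Q = 22.5 and P = 148.75.
PS = (148.75 − 115)·22.5 = 759.375.
Change in producer surplus: 759.375 − 0 = 759.375.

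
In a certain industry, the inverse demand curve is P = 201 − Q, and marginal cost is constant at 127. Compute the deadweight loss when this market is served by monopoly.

DWL = 684.5

Competitive firms price at marginal cost: P = 127, giving Q = 74.
A monopolist chooses Q where MR = MC. MR = 201 − 2Q; setting this equal to 127 gives Q = 37 and P = 164.
DWL is the triangle between Q = 37 and Q = 74: ½·(74 − 37)·(164 − 127) = 684.5.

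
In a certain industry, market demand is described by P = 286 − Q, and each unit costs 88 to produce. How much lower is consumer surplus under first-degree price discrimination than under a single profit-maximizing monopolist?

CS falls by 4900.5

Monopoly sets MR = MC: 286 − 2Q = 88 ⇒ Q = 99, P = 286 − 99 = 187.
CS = ½·(286 − 187)·99 = 4900.5.
A perfectly discriminating monopolist sells every unit with P(Q) ≥ MC(Q), so output equals the competitive quantity Q = 198. Each buyer pays their reservation price, so CS = 0 and the firm captures all surplus.
CS = 0.
Change in consumer surplus: 0 − 4900.5 = −4900.5.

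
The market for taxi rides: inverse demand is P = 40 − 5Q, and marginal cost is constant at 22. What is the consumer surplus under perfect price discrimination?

With perfect price discrimination, output is the efficient level Q = 3.6 (where demand meets MC), but every buyer pays their willingness to pay: CS = 0 and PS = total surplus.
CS = 0.

CS = 0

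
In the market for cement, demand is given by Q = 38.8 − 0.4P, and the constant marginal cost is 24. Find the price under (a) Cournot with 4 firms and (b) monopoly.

Inverting demand: P = 97 − 2.5Q.
Cournot with 4 identical firms: the symmetric best-response condition is 97 − 12.5q = 24. Each firm produces q = 5.84, total output Q = 23.36, price P = 38.6.
The monopolist equates marginal revenue to marginal cost: 97 − 5Q = 24, so Q = 14.6. From demand, P = 60.5.

Cournot: P = 38.6; Monopoly: P = 60.5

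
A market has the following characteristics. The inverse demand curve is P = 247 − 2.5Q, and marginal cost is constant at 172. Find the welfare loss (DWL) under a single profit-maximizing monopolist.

DWL = 281.25

Competitive firms price at marginal cost: P = 172, giving Q = 30.
The monopolist equates marginal revenue to marginal cost: 247 − 5Q = 172, so Q = 15. From demand, P = 209.5.
DWL is the triangle between Q = 15 and Q = 30: ½·(30 − 15)·(209.5 − 172) = 281.25.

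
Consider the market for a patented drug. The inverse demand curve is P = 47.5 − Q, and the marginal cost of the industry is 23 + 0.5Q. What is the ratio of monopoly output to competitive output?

Q_m/Q_c = 0.6

Monopoly sets MR = MC: 47.5 − 2Q = 23 + 0.5Q ⇒ Q = 9.8, P = 47.5 − 9.8 = 37.7.
Competitive equilibrium sets price equal to marginal cost: 47.5 − Q = 23 + 0.5Q, so Q = 49/3 and P = 187/6.
Ratio Q_m/Q_c = 9.8/(49/3) = 0.6.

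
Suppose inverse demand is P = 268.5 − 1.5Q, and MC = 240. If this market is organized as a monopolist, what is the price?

The monopolist equates marginal revenue to marginal cost: 268.5 − 3Q = 240, so Q = 9.5. From demand, P = 254.25.

P = 254.25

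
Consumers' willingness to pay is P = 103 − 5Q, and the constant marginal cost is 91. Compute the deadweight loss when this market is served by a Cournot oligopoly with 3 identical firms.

Perfect competition: P = MC = 91, so 103 − 5Q = 91 and Q = 2.4.
With 3 symmetric Cournot firms, each firm's FOC gives 103 − 20q = 91, so q = 0.6, Q = 3·0.6 = 1.8, and P = 94.
DWL is the triangle between Q = 1.8 and Q = 2.4: ½·(2.4 − 1.8)·(94 − 91) = 0.9.

DWL = 0.9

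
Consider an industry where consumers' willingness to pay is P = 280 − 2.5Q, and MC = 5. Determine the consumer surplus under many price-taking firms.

CS = 15125

Competitive firms price at marginal cost: P = 5, giving Q = 110.
CS = ½·(280 − 5)·110 = 15125.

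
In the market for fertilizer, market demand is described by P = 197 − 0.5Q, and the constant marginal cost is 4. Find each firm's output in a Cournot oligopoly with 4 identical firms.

q_i = 77.2

Cournot with 4 identical firms: the symmetric best-response condition is 197 − 2.5q = 4. Each firm produces q = 77.2, total output Q = 308.8, price P = 42.6.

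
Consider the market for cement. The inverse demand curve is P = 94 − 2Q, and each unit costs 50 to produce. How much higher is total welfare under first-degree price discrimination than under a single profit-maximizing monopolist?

A monopolist chooses Q where MR = MC. MR = 94 − 4Q; setting this equal to 50 gives Q = 11 and P = 72.
CS = ½·(94 − 72)·11 = 121; PS = (72 − 50)·11 = 242; TS = 363.
With perfect price discrimination, output is the efficient level Q = 22 (where demand meets MC), but every buyer pays their willingness to pay: CS = 0 and PS = total surplus.
TS = 484 (equal to competitive TS).
Change in total welfare: 484 − 363 = 121.

Total welfare rises by 121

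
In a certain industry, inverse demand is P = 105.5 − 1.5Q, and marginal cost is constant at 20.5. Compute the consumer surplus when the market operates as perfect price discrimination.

With perfect price discrimination, output is the efficient level Q = 170/3 (where demand meets MC), but every buyer pays their willingness to pay: CS = 0 and PS = total surplus.
CS = 0.

CS = 0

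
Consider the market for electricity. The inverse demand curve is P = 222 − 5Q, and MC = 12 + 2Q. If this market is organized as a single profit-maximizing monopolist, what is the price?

P = 134.5

The monopolist equates marginal revenue to marginal cost: 222 − 10Q = 12 + 2Q, so Q = 17.5. From demand, P = 134.5.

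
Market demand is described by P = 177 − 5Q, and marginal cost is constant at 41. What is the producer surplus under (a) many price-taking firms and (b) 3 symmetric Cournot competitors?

Perfect competition: P = MC = 41, so 177 − 5Q = 41 and Q = 27.2.
PS = (41 − 41)·27.2 = 0.
In a 3-firm Cournot equilibrium, symmetry and the first-order condition give q = (177 − 41)/(20) = 6.8. So Q = 20.4 and P = 75.
PS = (75 − 41)·20.4 = 693.6.

Competition: PS = 0; Cournot: PS = 693.6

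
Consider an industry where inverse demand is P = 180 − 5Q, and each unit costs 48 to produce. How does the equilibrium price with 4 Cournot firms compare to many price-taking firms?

Cournot with 4 identical firms: the symmetric best-response condition is 180 − 25q = 48. Each firm produces q = 5.28, total output Q = 21.12, price P = 74.4.
Competitive firms price at marginal cost: P = 48, giving Q = 26.4.

Cournot: P = 74.4; Competition: P = 48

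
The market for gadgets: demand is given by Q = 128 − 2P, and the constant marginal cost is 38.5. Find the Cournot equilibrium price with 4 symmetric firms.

Inverting demand: P = 64 − 0.5Q.
Cournot with 4 identical firms: the symmetric best-response condition is 64 − 2.5q = 38.5. Each firm produces q = 10.2, total output Q = 40.8, price P = 43.6.

P = 43.6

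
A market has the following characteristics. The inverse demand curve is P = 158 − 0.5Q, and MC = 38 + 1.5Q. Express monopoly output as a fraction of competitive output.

A monopolist chooses Q where MR = MC. MR = 158 − Q; setting this equal to 38 + 1.5Q gives Q = 48 and P = 134.
Under competition P = MC: 158 − 0.5Q = 38 + 1.5Q ⇒ Q = 60, P = 128.
Ratio Q_m/Q_c = 48/60 = 0.8.

Q_m/Q_c = 0.8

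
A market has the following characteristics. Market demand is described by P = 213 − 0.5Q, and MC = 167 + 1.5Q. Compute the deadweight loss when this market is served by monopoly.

Competitive equilibrium sets price equal to marginal cost: 213 − 0.5Q = 167 + 1.5Q, so Q = 23 and P = 201.5.
A monopolist chooses Q where MR = MC. MR = 213 − Q; setting this equal to 167 + 1.5Q gives Q = 18.4 and P = 203.8.
CS = ½·(213 − 201.5)·23 = 132.25; PS = (201.5·23 − 167·23 − ½·1.5·23²) = 396.75; TS = 529.
CS = ½·(213 − 203.8)·18.4 = 84.64; PS = (203.8·18.4 − 167·18.4 − ½·1.5·18.4²) = 423.2; TS = 507.84.
DWL = 529 − 507.84 = 21.16.

DWL = 21.16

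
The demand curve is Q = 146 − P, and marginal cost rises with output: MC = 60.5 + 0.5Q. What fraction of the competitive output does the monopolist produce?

Inverting demand: P = 146 − Q.
A monopolist chooses Q where MR = MC. MR = 146 − 2Q; setting this equal to 60.5 + 0.5Q gives Q = 34.2 and P = 111.8.
Competitive equilibrium sets price equal to marginal cost: 146 − Q = 60.5 + 0.5Q, so Q = 57 and P = 89.
Ratio Q_m/Q_c = 34.2/57 = 0.6.

Q_m/Q_c = 0.6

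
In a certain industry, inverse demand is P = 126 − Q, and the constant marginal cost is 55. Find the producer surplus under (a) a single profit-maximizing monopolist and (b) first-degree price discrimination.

Monopoly: PS = 1260.25; Perfect PD: PS = 2520.5

The monopolist equates marginal revenue to marginal cost: 126 − 2Q = 55, so Q = 35.5. From demand, P = 90.5.
PS = (90.5 − 55)·35.5 = 1260.25.
With perfect price discrimination, output is the efficient level Q = 71 (where demand meets MC), but every buyer pays their willingness to pay: CS = 0 and PS = total surplus.
PS = ½·(126 − 55)·71 = 2520.5.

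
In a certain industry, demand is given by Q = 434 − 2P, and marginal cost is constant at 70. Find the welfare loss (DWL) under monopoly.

DWL = 5402.25

Inverting demand: P = 217 − 0.5Q.
Perfect competition: P = MC = 70, so 217 − 0.5Q = 70 and Q = 294.
A monopolist chooses Q where MR = MC. MR = 217 − Q; setting this equal to 70 gives Q = 147 and P = 143.5.
DWL is the triangle between Q = 147 and Q = 294: ½·(294 − 147)·(143.5 − 70) = 5402.25.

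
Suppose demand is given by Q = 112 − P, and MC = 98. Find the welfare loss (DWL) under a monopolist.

Inverting demand: P = 112 − Q.
Perfect competition: P = MC = 98, so 112 − Q = 98 and Q = 14.
The monopolist equates marginal revenue to marginal cost: 112 − 2Q = 98, so Q = 7. From demand, P = 105.
DWL is the triangle between Q = 7 and Q = 14: ½·(14 − 7)·(105 − 98) = 24.5.

DWL = 24.5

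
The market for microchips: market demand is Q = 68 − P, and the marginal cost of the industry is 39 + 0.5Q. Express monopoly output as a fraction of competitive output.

Q_m/Q_c = 0.6

Inverting demand: P = 68 − Q.
The monopolist equates marginal revenue to marginal cost: 68 − 2Q = 39 + 0.5Q, so Q = 11.6. From demand, P = 56.4.
Competitive equilibrium sets price equal to marginal cost: 68 − Q = 39 + 0.5Q, so Q = 58/3 and P = 146/3.
Ratio Q_m/Q_c = 11.6/(58/3) = 0.6.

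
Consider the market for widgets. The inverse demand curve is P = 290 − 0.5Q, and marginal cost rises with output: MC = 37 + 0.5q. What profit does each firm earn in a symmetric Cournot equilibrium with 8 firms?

π_i = 1920.27

With 8 symmetric Cournot firms, each firm's FOC gives 290 − 4.5q = 37 + 0.5q, so q = 50.6, Q = 8·50.6 = 404.8, and P = 87.6.
Each firm's profit = 87.6·50.6 − (37·50.6 + ½·0.5·50.6²) = 1920.27.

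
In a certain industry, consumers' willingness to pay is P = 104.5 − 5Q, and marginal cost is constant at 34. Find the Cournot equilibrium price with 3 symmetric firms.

Cournot with 3 identical firms: the symmetric best-response condition is 104.5 − 20q = 34. Each firm produces q = 3.525, total output Q = 10.575, price P = 51.625.

P = 51.625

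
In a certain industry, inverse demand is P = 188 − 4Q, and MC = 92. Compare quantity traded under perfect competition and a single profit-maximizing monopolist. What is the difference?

Quantity traded falls by 12

Under competition P = MC = 92, so Q = (188 − 92)/4 = 24.
The monopolist equates marginal revenue to marginal cost: 188 − 8Q = 92, so Q = 12. From demand, P = 140.
Change in quantity traded: 12 − 24 = −12.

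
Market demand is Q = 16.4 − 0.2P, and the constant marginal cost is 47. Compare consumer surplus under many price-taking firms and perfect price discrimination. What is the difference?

Inverting demand: P = 82 − 5Q.
Competitive firms price at marginal cost: P = 47, giving Q = 7.
CS = ½·(82 − 47)·7 = 122.5.
A perfectly discriminating monopolist sells every unit with P(Q) ≥ MC(Q), so output equals the competitive quantity Q = 7. Each buyer pays their reservation price, so CS = 0 and the firm captures all surplus.
CS = 0.
Change in consumer surplus: 0 − 122.5 = −122.5.

Consumer surplus falls by 122.5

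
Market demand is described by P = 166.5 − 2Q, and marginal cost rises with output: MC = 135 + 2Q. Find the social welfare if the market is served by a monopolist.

TS = 110.25

Monopoly sets MR = MC: 166.5 − 4Q = 135 + 2Q ⇒ Q = 5.25, P = 166.5 − 2·5.25 = 156.
CS = ½·(166.5 − 156)·5.25 = 441/16; PS = (156·5.25 − 135·5.25 − ½·2·5.25²) = 1323/16; TS = 110.25.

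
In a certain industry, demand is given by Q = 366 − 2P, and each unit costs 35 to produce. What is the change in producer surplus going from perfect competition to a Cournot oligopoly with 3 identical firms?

Inverting demand: P = 183 − 0.5Q.
Under competition P = MC = 35, so Q = (183 − 35)/0.5 = 296.
PS = (35 − 35)·296 = 0.
With 3 symmetric Cournot firms, each firm's FOC gives 183 − 2q = 35, so q = 74, Q = 3·74 = 222, and P = 72.
PS = (72 − 35)·222 = 8214.
Change in producer surplus: 8214 − 0 = 8214.

Producer surplus rises by 8214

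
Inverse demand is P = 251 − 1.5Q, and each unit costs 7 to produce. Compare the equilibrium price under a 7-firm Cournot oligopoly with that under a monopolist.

Cournot: P = 37.5; Monopoly: P = 129

In a 7-firm Cournot equilibrium, symmetry and the first-order condition give q = (251 − 7)/(12) = 61/3. So Q = 427/3 and P = 37.5.
Monopoly sets MR = MC: 251 − 3Q = 7 ⇒ Q = 244/3, P = 251 − 1.5·244/3 = 129.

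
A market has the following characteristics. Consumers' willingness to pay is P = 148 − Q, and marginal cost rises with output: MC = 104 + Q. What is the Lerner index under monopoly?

The monopolist equates marginal revenue to marginal cost: 148 − 2Q = 104 + Q, so Q = 44/3. From demand, P = 400/3.
Lerner index = (P − MC)/P = (400/3 − 356/3)/(400/3) = 0.11.

Lerner index = 0.11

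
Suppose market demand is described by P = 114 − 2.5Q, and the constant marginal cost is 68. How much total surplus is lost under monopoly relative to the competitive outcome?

Under competition P = MC = 68, so Q = (114 − 68)/2.5 = 18.4.
A monopolist chooses Q where MR = MC. MR = 114 − 5Q; setting this equal to 68 gives Q = 9.2 and P = 91.
DWL is the triangle between Q = 9.2 and Q = 18.4: ½·(18.4 − 9.2)·(91 − 68) = 105.8.

DWL = 105.8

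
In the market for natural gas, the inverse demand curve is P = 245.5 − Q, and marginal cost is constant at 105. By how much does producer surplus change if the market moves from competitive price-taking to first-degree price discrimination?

Producer surplus rises by 9870.125

Under competition P = MC = 105, so Q = (245.5 − 105)/1 = 140.5.
PS = (105 − 105)·140.5 = 0.
A perfectly discriminating monopolist sells every unit with P(Q) ≥ MC(Q), so output equals the competitive quantity Q = 140.5. Each buyer pays their reservation price, so CS = 0 and the firm captures all surplus.
PS = ½·(245.5 − 105)·140.5 = 9870.125.
Change in producer surplus: 9870.125 − 0 = 9870.125.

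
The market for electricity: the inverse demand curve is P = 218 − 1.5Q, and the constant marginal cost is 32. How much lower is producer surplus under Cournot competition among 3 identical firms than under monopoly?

Producer surplus falls by 1441.5

A monopolist chooses Q where MR = MC. MR = 218 − 3Q; setting this equal to 32 gives Q = 62 and P = 125.
PS = (125 − 32)·62 = 5766.
With 3 symmetric Cournot firms, each firm's FOC gives 218 − 6q = 32, so q = 31, Q = 3·31 = 93, and P = 78.5.
PS = (78.5 − 32)·93 = 4324.5.
Change in producer surplus: 4324.5 − 5766 = −1441.5.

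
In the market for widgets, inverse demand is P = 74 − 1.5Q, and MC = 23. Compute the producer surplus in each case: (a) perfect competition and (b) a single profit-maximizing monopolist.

Competitive firms price at marginal cost: P = 23, giving Q = 34.
PS = (23 − 23)·34 = 0.
Monopoly sets MR = MC: 74 − 3Q = 23 ⇒ Q = 17, P = 74 − 1.5·17 = 48.5.
PS = (48.5 − 23)·17 = 433.5.

Competition: PS = 0; Monopoly: PS = 433.5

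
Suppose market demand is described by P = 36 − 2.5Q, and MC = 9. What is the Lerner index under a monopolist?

Lerner index = 0.6

The monopolist equates marginal revenue to marginal cost: 36 − 5Q = 9, so Q = 5.4. From demand, P = 22.5.
Lerner index = (P − MC)/P = (22.5 − 9)/22.5 = 0.6.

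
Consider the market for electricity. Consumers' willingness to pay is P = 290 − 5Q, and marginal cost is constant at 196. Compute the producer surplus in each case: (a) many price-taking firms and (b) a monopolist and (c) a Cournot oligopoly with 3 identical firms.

Perfect competition: P = MC = 196, so 290 − 5Q = 196 and Q = 18.8.
PS = (196 − 196)·18.8 = 0.
Monopoly sets MR = MC: 290 − 10Q = 196 ⇒ Q = 9.4, P = 290 − 5·9.4 = 243.
PS = (243 − 196)·9.4 = 441.8.
In a 3-firm Cournot equilibrium, symmetry and the first-order condition give q = (290 − 196)/(20) = 4.7. So Q = 14.1 and P = 219.5.
PS = (219.5 − 196)·14.1 = 331.35.

Competition: PS = 0; Monopoly: PS = 441.8; Cournot: PS = 331.35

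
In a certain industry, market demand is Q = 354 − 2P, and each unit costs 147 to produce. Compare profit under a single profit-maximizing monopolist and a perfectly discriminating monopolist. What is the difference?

π rises by 450

Inverting demand: P = 177 − 0.5Q.
The monopolist equates marginal revenue to marginal cost: 177 − Q = 147, so Q = 30. From demand, P = 162.
Profit = (162 − 147)·30 = 450.
A perfectly discriminating monopolist sells every unit with P(Q) ≥ MC(Q), so output equals the competitive quantity Q = 60. Each buyer pays their reservation price, so CS = 0 and the firm captures all surplus.
PS equals the full surplus area, 900. Profit = 900 = 900.
Change in profit: 900 − 450 = 450.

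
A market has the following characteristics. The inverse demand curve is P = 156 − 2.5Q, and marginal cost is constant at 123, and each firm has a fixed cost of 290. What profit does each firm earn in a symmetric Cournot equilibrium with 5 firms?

π_i = −277.9

Cournot with 5 identical firms: the symmetric best-response condition is 156 − 15q = 123. Each firm produces q = 2.2, total output Q = 11, price P = 128.5.
Each firm's profit = (128.5 − 123)·2.2 − 290 = −277.9.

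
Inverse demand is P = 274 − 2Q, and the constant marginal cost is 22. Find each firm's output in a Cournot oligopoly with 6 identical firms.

q_i = 18

With 6 symmetric Cournot firms, each firm's FOC gives 274 − 14q = 22, so q = 18, Q = 6·18 = 108, and P = 58.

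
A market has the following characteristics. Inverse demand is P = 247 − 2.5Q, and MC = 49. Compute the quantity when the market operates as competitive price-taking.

Perfect competition: P = MC = 49, so 247 − 2.5Q = 49 and Q = 79.2.

Q = 79.2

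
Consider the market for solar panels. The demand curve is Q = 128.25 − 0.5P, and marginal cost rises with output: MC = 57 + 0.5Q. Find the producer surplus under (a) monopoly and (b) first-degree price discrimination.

Monopoly: PS = 4422.25; Perfect PD: PS = 7960.05

Inverting demand: P = 256.5 − 2Q.
The monopolist equates marginal revenue to marginal cost: 256.5 − 4Q = 57 + 0.5Q, so Q = 133/3. From demand, P = 1007/6.
PS = P·Q − VC(Q) = 1007/6·133/3 − (57·133/3 + ½·0.5·(133/3)²) = 4422.25.
With perfect price discrimination, output is the efficient level Q = 79.8 (where demand meets MC), but every buyer pays their willingness to pay: CS = 0 and PS = total surplus.
PS = ½·(256.5 − 57)·79.8 = 7960.05.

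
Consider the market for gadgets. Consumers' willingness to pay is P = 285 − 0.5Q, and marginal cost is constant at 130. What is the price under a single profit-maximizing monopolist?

The monopolist equates marginal revenue to marginal cost: 285 − Q = 130, so Q = 155. From demand, P = 207.5.

P = 207.5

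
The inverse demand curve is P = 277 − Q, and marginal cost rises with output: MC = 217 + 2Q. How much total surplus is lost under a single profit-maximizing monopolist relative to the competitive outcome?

Competitive equilibrium sets price equal to marginal cost: 277 − Q = 217 + 2Q, so Q = 20 and P = 257.
Monopoly sets MR = MC: 277 − 2Q = 217 + 2Q ⇒ Q = 15, P = 277 − 15 = 262.
CS = ½·(277 − 257)·20 = 200; PS = (257·20 − 217·20 − ½·2·20²) = 400; TS = 600.
CS = ½·(277 − 262)·15 = 112.5; PS = (262·15 − 217·15 − ½·2·15²) = 450; TS = 562.5.
DWL = 600 − 562.5 = 37.5.

DWL = 37.5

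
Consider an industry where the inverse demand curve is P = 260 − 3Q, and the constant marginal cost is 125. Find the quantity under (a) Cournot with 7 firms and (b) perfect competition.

With 7 symmetric Cournot firms, each firm's FOC gives 260 − 24q = 125, so q = 5.625, Q = 7·5.625 = 39.375, and P = 141.875.
Under competition P = MC = 125, so Q = (260 − 125)/3 = 45.

Cournot: Q = 39.375; Competition: Q = 45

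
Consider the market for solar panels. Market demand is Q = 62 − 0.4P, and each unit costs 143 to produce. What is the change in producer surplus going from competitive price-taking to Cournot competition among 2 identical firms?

PS rises by 12.8

Inverting demand: P = 155 − 2.5Q.
Under competition P = MC = 143, so Q = (155 − 143)/2.5 = 4.8.
PS = (143 − 143)·4.8 = 0.
Cournot with 2 identical firms: the symmetric best-response condition is 155 − 7.5q = 143. Each firm produces q = 1.6, total output Q = 3.2, price P = 147.
PS = (147 − 143)·3.2 = 12.8.
Change in producer surplus: 12.8 − 0 = 12.8.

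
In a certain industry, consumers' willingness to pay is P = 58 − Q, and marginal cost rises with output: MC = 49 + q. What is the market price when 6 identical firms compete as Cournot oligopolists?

P = 51.25

With 6 symmetric Cournot firms, each firm's FOC gives 58 − 7q = 49 + q, so q = 1.125, Q = 6·1.125 = 6.75, and P = 51.25.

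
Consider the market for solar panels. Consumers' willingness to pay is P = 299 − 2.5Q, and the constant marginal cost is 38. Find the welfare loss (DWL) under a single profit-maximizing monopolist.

Competitive firms price at marginal cost: P = 38, giving Q = 104.4.
A monopolist chooses Q where MR = MC. MR = 299 − 5Q; setting this equal to 38 gives Q = 52.2 and P = 168.5.
DWL is the triangle between Q = 52.2 and Q = 104.4: ½·(104.4 − 52.2)·(168.5 − 38) = 3406.05.

DWL = 3406.05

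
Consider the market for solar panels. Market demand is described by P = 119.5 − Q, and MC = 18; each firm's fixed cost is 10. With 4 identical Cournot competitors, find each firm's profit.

In a 4-firm Cournot equilibrium, symmetry and the first-order condition give q = (119.5 − 18)/(5) = 20.3. So Q = 81.2 and P = 38.3.
Each firm's profit = (38.3 − 18)·20.3 − 10 = 402.09.

π_i = 402.09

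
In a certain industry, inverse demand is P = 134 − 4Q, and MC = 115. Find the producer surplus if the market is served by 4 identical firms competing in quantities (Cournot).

In a 4-firm Cournot equilibrium, symmetry and the first-order condition give q = (134 − 115)/(20) = 0.95. So Q = 3.8 and P = 118.8.
PS = (118.8 − 115)·3.8 = 14.44.

PS = 14.44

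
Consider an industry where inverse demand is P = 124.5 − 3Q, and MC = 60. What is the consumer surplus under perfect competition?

Competitive firms price at marginal cost: P = 60, giving Q = 21.5.
CS = ½·(124.5 − 60)·21.5 = 693.375.

CS = 693.375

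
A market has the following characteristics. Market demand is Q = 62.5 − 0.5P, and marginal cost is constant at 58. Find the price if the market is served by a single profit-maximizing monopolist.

P = 91.5

Inverting demand: P = 125 − 2Q.
Monopoly sets MR = MC: 125 − 4Q = 58 ⇒ Q = 16.75, P = 125 − 2·16.75 = 91.5.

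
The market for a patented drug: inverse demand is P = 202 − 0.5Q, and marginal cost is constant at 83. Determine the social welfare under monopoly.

Monopoly sets MR = MC: 202 − Q = 83 ⇒ Q = 119, P = 202 − 0.5·119 = 142.5.
CS = ½·(202 − 142.5)·119 = 3540.25; PS = (142.5 − 83)·119 = 7080.5; TS = 10620.75.

TS = 10620.75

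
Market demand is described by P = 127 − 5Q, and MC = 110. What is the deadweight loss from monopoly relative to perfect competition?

Perfect competition: P = MC = 110, so 127 − 5Q = 110 and Q = 3.4.
Monopoly sets MR = MC: 127 − 10Q = 110 ⇒ Q = 1.7, P = 127 − 5·1.7 = 118.5.
DWL is the triangle between Q = 1.7 and Q = 3.4: ½·(3.4 − 1.7)·(118.5 − 110) = 7.225.

DWL = 7.225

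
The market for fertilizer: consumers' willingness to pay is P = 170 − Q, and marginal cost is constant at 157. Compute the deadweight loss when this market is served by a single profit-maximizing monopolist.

DWL = 21.125

Competitive firms price at marginal cost: P = 157, giving Q = 13.
Monopoly sets MR = MC: 170 − 2Q = 157 ⇒ Q = 6.5, P = 170 − 6.5 = 163.5.
DWL is the triangle between Q = 6.5 and Q = 13: ½·(13 − 6.5)·(163.5 − 157) = 21.125.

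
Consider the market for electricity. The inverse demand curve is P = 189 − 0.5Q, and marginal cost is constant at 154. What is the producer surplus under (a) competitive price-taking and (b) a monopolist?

Competition: PS = 0; Monopoly: PS = 612.5

Competitive firms price at marginal cost: P = 154, giving Q = 70.
PS = (154 − 154)·70 = 0.
A monopolist chooses Q where MR = MC. MR = 189 − Q; setting this equal to 154 gives Q = 35 and P = 171.5.
PS = (171.5 − 154)·35 = 612.5.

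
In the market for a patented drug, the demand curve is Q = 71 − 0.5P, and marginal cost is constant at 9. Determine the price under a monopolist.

P = 75.5

Inverting demand: P = 142 − 2Q.
A monopolist chooses Q where MR = MC. MR = 142 − 4Q; setting this equal to 9 gives Q = 33.25 and P = 75.5.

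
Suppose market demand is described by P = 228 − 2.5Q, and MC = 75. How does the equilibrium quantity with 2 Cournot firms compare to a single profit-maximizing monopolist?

Cournot: Q = 40.8; Monopoly: Q = 30.6

Cournot with 2 identical firms: the symmetric best-response condition is 228 − 7.5q = 75. Each firm produces q = 20.4, total output Q = 40.8, price P = 126.
A monopolist chooses Q where MR = MC. MR = 228 − 5Q; setting this equal to 75 gives Q = 30.6 and P = 151.5.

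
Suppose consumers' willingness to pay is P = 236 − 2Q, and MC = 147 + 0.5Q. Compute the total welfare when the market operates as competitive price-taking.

Competitive equilibrium sets price equal to marginal cost: 236 − 2Q = 147 + 0.5Q, so Q = 35.6 and P = 164.8.
CS = ½·(236 − 164.8)·35.6 = 1267.36; PS = (164.8·35.6 − 147·35.6 − ½·0.5·35.6²) = 316.84; TS = 1584.2.

TS = 1584.2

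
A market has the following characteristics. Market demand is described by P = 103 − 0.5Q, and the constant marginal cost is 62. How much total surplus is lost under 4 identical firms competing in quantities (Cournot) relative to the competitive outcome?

Under competition P = MC = 62, so Q = (103 − 62)/0.5 = 82.
In a 4-firm Cournot equilibrium, symmetry and the first-order condition give q = (103 − 62)/(2.5) = 16.4. So Q = 65.6 and P = 70.2.
DWL is the triangle between Q = 65.6 and Q = 82: ½·(82 − 65.6)·(70.2 − 62) = 67.24.

DWL = 67.24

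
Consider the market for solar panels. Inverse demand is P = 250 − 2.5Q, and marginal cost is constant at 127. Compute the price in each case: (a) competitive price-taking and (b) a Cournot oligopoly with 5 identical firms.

Competition: P = 127; Cournot: P = 147.5

Under competition P = MC = 127, so Q = (250 − 127)/2.5 = 49.2.
Cournot with 5 identical firms: the symmetric best-response condition is 250 − 15q = 127. Each firm produces q = 8.2, total output Q = 41, price P = 147.5.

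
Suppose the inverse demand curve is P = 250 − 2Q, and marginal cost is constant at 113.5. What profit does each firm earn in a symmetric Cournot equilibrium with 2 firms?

π_i = 1035.125

In a 2-firm Cournot equilibrium, symmetry and the first-order condition give q = (250 − 113.5)/(6) = 22.75. So Q = 45.5 and P = 159.
Each firm's profit = (159 − 113.5)·22.75 = 1035.125.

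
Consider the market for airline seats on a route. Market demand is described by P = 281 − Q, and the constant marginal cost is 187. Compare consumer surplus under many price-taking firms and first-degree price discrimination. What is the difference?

Competitive firms price at marginal cost: P = 187, giving Q = 94.
CS = ½·(281 − 187)·94 = 4418.
With perfect price discrimination, output is the efficient level Q = 94 (where demand meets MC), but every buyer pays their willingness to pay: CS = 0 and PS = total surplus.
CS = 0.
Change in consumer surplus: 0 − 4418 = −4418.

Consumer surplus falls by 4418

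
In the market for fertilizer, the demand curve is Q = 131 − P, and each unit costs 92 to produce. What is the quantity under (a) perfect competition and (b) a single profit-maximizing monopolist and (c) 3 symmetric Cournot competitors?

Inverting demand: P = 131 − Q.
Perfect competition: P = MC = 92, so 131 − Q = 92 and Q = 39.
The monopolist equates marginal revenue to marginal cost: 131 − 2Q = 92, so Q = 19.5. From demand, P = 111.5.
Cournot with 3 identical firms: the symmetric best-response condition is 131 − 4q = 92. Each firm produces q = 9.75, total output Q = 29.25, price P = 101.75.

Competition: Q = 39; Monopoly: Q = 19.5; Cournot: Q = 29.25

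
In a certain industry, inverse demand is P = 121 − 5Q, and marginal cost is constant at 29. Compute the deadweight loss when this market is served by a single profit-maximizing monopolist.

DWL = 211.6

Under competition P = MC = 29, so Q = (121 − 29)/5 = 18.4.
The monopolist equates marginal revenue to marginal cost: 121 − 10Q = 29, so Q = 9.2. From demand, P = 75.
DWL is the triangle between Q = 9.2 and Q = 18.4: ½·(18.4 − 9.2)·(75 − 29) = 211.6.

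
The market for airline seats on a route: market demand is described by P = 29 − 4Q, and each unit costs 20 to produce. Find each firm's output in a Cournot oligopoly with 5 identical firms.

q_i = 0.375

Cournot with 5 identical firms: the symmetric best-response condition is 29 − 24q = 20. Each firm produces q = 0.375, total output Q = 1.875, price P = 21.5.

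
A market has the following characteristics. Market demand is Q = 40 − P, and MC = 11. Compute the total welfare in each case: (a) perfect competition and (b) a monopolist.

Inverting demand: P = 40 − Q.
Under competition P = MC = 11, so Q = (40 − 11)/1 = 29.
CS = ½·(40 − 11)·29 = 420.5; PS = (11 − 11)·29 = 0; TS = 420.5.
The monopolist equates marginal revenue to marginal cost: 40 − 2Q = 11, so Q = 14.5. From demand, P = 25.5.
CS = ½·(40 − 25.5)·14.5 = 105.125; PS = (25.5 − 11)·14.5 = 210.25; TS = 315.375.

Competition: TS = 420.5; Monopoly: TS = 315.375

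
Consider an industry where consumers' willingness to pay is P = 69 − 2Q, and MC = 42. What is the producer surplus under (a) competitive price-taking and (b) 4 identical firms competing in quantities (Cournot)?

Competition: PS = 0; Cournot: PS = 58.32

Under competition P = MC = 42, so Q = (69 − 42)/2 = 13.5.
PS = (42 − 42)·13.5 = 0.
With 4 symmetric Cournot firms, each firm's FOC gives 69 − 10q = 42, so q = 2.7, Q = 4·2.7 = 10.8, and P = 47.4.
PS = (47.4 − 42)·10.8 = 58.32.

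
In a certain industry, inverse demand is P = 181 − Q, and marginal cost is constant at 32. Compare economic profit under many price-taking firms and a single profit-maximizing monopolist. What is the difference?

Competitive firms price at marginal cost: P = 32, giving Q = 149.
Profit = (32 − 32)·149 = 0.
A monopolist chooses Q where MR = MC. MR = 181 − 2Q; setting this equal to 32 gives Q = 74.5 and P = 106.5.
Profit = (106.5 − 32)·74.5 = 5550.25.
Change in economic profit: 5550.25 − 0 = 5550.25.

π rises by 5550.25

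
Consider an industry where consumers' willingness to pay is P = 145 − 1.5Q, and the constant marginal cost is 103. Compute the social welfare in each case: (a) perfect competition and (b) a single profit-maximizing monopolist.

Competition: TS = 588; Monopoly: TS = 441

Under competition P = MC = 103, so Q = (145 − 103)/1.5 = 28.
CS = ½·(145 − 103)·28 = 588; PS = (103 − 103)·28 = 0; TS = 588.
A monopolist chooses Q where MR = MC. MR = 145 − 3Q; setting this equal to 103 gives Q = 14 and P = 124.
CS = ½·(145 − 124)·14 = 147; PS = (124 − 103)·14 = 294; TS = 441.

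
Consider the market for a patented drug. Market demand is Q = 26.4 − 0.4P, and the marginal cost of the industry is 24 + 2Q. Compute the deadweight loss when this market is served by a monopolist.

Inverting demand: P = 66 − 2.5Q.
Competitive equilibrium sets price equal to marginal cost: 66 − 2.5Q = 24 + 2Q, so Q = 28/3 and P = 128/3.
A monopolist chooses Q where MR = MC. MR = 66 − 5Q; setting this equal to 24 + 2Q gives Q = 6 and P = 51.
CS = ½·(66 − 128/3)·28/3 = 980/9; PS = (128/3·28/3 − 24·28/3 − ½·2·(28/3)²) = 784/9; TS = 196.
CS = ½·(66 − 51)·6 = 45; PS = (51·6 − 24·6 − ½·2·6²) = 126; TS = 171.
DWL = 196 − 171 = 25.

DWL = 25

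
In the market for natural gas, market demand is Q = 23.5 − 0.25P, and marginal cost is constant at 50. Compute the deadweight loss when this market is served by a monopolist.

Inverting demand: P = 94 − 4Q.
Under competition P = MC = 50, so Q = (94 − 50)/4 = 11.
A monopolist chooses Q where MR = MC. MR = 94 − 8Q; setting this equal to 50 gives Q = 5.5 and P = 72.
DWL is the triangle between Q = 5.5 and Q = 11: ½·(11 − 5.5)·(72 − 50) = 60.5.

DWL = 60.5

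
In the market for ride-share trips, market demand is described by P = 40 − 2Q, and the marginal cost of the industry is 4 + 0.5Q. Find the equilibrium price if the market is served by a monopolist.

The monopolist equates marginal revenue to marginal cost: 40 − 4Q = 4 + 0.5Q, so Q = 8. From demand, P = 24.

P = 24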